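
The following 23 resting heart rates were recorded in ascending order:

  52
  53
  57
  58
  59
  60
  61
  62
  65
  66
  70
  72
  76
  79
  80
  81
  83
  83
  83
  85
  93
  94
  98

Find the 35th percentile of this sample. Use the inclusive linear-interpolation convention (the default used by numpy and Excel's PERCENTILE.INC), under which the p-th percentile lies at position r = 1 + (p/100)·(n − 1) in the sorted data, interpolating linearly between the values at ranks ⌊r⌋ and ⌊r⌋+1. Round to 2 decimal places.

n = 23.
r = 1 + (35/100)·(23 − 1) = 1 + 7.7 = 8.7.
Rank 8 is 62 and rank 9 is 65.
Interpolate: 62 + 0.7·(65 − 62) = 62 + 0.7·3 = 64.1.

64.10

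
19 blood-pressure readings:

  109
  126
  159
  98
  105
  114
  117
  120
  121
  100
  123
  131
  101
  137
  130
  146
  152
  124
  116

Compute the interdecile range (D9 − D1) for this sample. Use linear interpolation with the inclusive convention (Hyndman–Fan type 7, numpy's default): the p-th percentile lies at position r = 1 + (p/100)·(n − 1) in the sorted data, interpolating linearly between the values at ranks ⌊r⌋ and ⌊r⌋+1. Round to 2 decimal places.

46.40

Sorted: 98, 100, 101, 105, 109, 114, 116, 117, 120, 121, 123, 124, 126, 130, 131, 137, 146, 152, 159.
n = 19.
P10: r = 2.8; ranks 2–3 are 100, 101; interpolating gives 100.8.
P90: r = 17.2; ranks 17–18 are 146, 152; interpolating gives 147.2.
Difference: 147.2 − 100.8 = 46.4.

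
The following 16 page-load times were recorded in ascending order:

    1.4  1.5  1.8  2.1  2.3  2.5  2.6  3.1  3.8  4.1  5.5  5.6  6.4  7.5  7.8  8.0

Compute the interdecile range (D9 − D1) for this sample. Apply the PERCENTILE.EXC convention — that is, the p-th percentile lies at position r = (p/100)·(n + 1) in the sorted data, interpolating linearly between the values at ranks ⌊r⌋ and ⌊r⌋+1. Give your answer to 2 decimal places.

6.39

n = 16.
P10: r = 1.7; ranks 1–2 are 1.4, 1.5; interpolating gives 1.47.
P90: r = 15.3; ranks 15–16 are 7.8, 8.0; interpolating gives 7.86.
Difference: 7.86 − 1.47 = 6.39.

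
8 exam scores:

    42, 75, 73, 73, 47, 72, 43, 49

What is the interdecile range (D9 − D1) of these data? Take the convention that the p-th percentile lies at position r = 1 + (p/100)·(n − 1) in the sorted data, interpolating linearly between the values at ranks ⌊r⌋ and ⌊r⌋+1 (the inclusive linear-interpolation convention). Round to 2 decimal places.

Sorted: 42, 43, 47, 49, 72, 73, 73, 75.
n = 8.
P10: r = 1.7; ranks 1–2 are 42, 43; interpolating gives 42.7.
P90: r = 7.3; ranks 7–8 are 73, 75; interpolating gives 73.6.
Difference: 73.6 − 42.7 = 30.9.

30.90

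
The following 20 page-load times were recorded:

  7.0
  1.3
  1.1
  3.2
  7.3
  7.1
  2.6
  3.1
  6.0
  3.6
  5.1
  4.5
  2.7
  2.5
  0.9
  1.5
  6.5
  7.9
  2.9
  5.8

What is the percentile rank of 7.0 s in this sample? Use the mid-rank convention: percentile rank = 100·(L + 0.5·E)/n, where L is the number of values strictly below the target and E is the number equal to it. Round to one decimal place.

Sorted: 0.9, 1.1, 1.3, 1.5, 2.5, 2.6, 2.7, 2.9, 3.1, 3.2, 3.6, 4.5, 5.1, 5.8, 6.0, 6.5, 7.0, 7.1, 7.3, 7.9.
Count below 7.0: L = 16; count equal: E = 1; n = 20.
Percentile rank = 100·(16 + 0.5·1)/20 = 100·16.5/20 = 82.5.

82.5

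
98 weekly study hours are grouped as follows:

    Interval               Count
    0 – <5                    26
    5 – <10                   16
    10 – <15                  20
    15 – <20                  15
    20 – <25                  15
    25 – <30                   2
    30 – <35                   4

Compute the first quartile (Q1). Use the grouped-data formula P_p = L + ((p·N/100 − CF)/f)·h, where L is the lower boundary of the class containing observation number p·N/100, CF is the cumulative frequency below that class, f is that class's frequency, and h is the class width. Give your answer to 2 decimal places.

4.71

N = 98; target position k = 25/100 · 98 = 24.5.
Cumulative frequencies: 26, 42, 62, 77, 92, 94, 98.
Observation 24.5 falls in the class 0 – <5.
L = 0, CF = 0, f = 26, h = 5.
P25 = 0 + ((24.5 − 0)/26)·5 = 0 + 4.71154 = 4.71154.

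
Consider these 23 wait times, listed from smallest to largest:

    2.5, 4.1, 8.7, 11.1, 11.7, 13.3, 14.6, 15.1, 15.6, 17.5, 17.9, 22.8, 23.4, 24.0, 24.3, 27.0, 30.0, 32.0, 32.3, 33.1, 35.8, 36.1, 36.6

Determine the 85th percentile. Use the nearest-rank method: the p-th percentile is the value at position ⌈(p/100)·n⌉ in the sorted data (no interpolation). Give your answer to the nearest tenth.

n = 23.
Position = ⌈85/100 · 23⌉ = ⌈19.55⌉ = 20.
The value at rank 20 is 33.1.

33.1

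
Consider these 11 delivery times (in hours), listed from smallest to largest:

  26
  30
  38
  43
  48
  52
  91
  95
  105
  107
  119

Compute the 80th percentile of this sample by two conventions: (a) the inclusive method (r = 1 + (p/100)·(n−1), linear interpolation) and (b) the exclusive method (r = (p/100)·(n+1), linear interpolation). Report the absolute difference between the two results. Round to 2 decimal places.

n = 11.
(a) r = 9 → value at rank 9 = 105.
(b) r = 9.6; between ranks 9 (105) and 10 (107): 106.2.
|105 − 106.2| = 1.2.

1.20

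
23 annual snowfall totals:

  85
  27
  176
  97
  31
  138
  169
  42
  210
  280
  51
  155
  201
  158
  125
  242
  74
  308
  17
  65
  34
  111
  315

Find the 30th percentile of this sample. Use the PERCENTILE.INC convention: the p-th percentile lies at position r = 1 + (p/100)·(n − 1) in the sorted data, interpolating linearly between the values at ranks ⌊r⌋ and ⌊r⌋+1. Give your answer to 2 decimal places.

70.40

Sorted: 17, 27, 31, 34, 42, 51, 65, 74, 85, 97, 111, 125, 138, 155, 158, 169, 176, 201, 210, 242, 280, 308, 315.
n = 23.
r = 1 + (30/100)·(23 − 1) = 1 + 6.6 = 7.6.
Rank 7 is 65 and rank 8 is 74.
Interpolate: 65 + 0.6·(74 − 65) = 65 + 0.6·9 = 70.4.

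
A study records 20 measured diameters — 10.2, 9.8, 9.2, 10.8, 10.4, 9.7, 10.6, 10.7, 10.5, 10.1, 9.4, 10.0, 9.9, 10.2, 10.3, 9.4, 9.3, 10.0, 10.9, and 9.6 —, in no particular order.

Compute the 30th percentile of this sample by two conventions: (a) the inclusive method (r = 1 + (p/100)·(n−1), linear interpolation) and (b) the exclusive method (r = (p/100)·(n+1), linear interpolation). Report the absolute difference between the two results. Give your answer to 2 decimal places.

0.04

Sorted: 9.2, 9.3, 9.4, 9.4, 9.6, 9.7, 9.8, 9.9, 10.0, 10.0, 10.1, 10.2, 10.2, 10.3, 10.4, 10.5, 10.6, 10.7, 10.8, 10.9.
n = 20.
(a) r = 6.7; between ranks 6 (9.7) and 7 (9.8): 9.77.
(b) r = 6.3; between ranks 6 (9.7) and 7 (9.8): 9.73.
|9.77 − 9.73| = 0.04.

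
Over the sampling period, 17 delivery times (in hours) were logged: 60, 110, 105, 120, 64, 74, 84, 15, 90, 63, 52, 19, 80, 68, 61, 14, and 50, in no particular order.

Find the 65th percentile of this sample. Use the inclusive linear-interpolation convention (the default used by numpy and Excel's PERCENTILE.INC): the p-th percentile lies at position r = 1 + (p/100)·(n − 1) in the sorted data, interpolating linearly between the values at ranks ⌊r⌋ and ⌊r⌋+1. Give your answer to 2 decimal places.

76.40

Sorted: 14, 15, 19, 50, 52, 60, 61, 63, 64, 68, 74, 80, 84, 90, 105, 110, 120.
n = 17.
r = 1 + (65/100)·(17 − 1) = 1 + 10.4 = 11.4.
Rank 11 is 74 and rank 12 is 80.
Interpolate: 74 + 0.4·(80 − 74) = 74 + 0.4·6 = 76.4.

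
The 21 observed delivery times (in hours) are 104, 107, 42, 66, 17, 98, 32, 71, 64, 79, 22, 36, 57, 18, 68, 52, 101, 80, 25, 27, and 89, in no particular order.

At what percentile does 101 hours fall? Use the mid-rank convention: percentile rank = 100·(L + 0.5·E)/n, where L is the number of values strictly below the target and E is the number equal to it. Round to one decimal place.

88.1

Sorted: 17, 18, 22, 25, 27, 32, 36, 42, 52, 57, 64, 66, 68, 71, 79, 80, 89, 98, 101, 104, 107.
Count below 101: L = 18; count equal: E = 1; n = 21.
Percentile rank = 100·(18 + 0.5·1)/21 = 100·18.5/21 = 88.1.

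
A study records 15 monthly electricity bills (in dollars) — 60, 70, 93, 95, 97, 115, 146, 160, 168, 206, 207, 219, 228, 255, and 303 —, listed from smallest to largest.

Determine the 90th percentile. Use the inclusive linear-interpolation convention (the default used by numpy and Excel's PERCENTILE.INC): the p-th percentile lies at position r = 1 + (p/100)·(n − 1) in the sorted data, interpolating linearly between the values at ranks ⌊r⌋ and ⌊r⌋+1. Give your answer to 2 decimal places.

n = 15.
r = 1 + (90/100)·(15 − 1) = 1 + 12.6 = 13.6.
Rank 13 is 228 and rank 14 is 255.
Interpolate: 228 + 0.6·(255 − 228) = 228 + 0.6·27 = 244.2.

244.20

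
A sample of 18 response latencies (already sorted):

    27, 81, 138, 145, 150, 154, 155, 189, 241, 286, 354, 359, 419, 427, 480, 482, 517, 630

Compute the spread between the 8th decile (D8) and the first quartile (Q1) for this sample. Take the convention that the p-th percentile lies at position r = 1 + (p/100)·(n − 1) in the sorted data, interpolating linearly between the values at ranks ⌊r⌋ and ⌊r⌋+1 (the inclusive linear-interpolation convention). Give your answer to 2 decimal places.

n = 18.
P25: r = 5.25; ranks 5–6 are 150, 154; interpolating gives 151.
P80: r = 14.6; ranks 14–15 are 427, 480; interpolating gives 458.8.
Difference: 458.8 − 151 = 307.8.

307.80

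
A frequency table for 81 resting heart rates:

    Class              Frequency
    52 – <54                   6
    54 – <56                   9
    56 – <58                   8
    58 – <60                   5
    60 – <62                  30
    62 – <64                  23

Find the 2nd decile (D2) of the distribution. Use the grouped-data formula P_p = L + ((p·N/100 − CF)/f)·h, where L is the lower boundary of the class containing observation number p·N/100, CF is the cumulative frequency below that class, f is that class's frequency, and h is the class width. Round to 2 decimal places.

N = 81; target position k = 20/100 · 81 = 16.2.
Cumulative frequencies: 6, 15, 23, 28, 58, 81.
Observation 16.2 falls in the class 56 – <58.
L = 56, CF = 15, f = 8, h = 2.
P20 = 56 + ((16.2 − 15)/8)·2 = 56 + 0.3 = 56.3.

56.30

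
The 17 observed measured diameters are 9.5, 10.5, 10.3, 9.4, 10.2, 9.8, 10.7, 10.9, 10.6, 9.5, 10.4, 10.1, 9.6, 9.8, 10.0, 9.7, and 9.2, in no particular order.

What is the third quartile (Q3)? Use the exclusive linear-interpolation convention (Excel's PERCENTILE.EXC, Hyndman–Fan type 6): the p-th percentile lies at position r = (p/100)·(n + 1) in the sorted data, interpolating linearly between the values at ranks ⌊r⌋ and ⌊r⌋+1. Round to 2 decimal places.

10.45

Sorted: 9.2, 9.4, 9.5, 9.5, 9.6, 9.7, 9.8, 9.8, 10.0, 10.1, 10.2, 10.3, 10.4, 10.5, 10.6, 10.7, 10.9.
n = 17.
r = (75/100)·(17 + 1) = 13.5.
Rank 13 is 10.4 and rank 14 is 10.5.
Interpolate: 10.4 + 0.5·(10.5 − 10.4) = 10.4 + 0.5·0.1 = 10.45.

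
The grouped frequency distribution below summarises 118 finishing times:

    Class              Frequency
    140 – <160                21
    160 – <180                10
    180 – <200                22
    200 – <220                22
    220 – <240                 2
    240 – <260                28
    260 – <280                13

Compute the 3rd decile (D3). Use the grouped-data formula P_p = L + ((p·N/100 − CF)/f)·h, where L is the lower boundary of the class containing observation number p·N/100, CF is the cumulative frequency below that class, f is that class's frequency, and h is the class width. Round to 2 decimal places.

N = 118; target position k = 30/100 · 118 = 35.4.
Cumulative frequencies: 21, 31, 53, 75, 77, 105, 118.
Observation 35.4 falls in the class 180 – <200.
L = 180, CF = 31, f = 22, h = 20.
P30 = 180 + ((35.4 − 31)/22)·20 = 180 + 4 = 184.

184.00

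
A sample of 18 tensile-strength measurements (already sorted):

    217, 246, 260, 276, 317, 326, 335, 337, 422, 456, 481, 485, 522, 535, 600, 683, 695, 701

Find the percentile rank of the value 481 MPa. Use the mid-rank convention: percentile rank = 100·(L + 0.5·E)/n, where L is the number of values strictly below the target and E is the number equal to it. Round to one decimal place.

58.3

Count below 481: L = 10; count equal: E = 1; n = 18.
Percentile rank = 100·(10 + 0.5·1)/18 = 100·10.5/18 = 58.33.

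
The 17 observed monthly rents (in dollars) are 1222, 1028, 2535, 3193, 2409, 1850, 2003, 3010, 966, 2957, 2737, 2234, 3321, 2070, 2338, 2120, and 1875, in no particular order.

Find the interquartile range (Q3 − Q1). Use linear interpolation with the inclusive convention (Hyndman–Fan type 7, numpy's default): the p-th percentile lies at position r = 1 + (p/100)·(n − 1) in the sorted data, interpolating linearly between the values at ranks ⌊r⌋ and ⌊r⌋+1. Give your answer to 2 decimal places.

862.00

Sorted: 966, 1028, 1222, 1850, 1875, 2003, 2070, 2120, 2234, 2338, 2409, 2535, 2737, 2957, 3010, 3193, 3321.
n = 17.
P25: r = 5 (integer) → 1875.
P75: r = 13 (integer) → 2737.
Difference: 2737 − 1875 = 862.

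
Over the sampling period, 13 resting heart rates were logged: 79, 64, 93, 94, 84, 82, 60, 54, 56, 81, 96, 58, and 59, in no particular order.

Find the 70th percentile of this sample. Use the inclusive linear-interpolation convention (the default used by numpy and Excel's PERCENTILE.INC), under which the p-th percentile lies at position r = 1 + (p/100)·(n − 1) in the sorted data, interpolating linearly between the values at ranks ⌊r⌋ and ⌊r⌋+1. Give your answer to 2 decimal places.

Sorted: 54, 56, 58, 59, 60, 64, 79, 81, 82, 84, 93, 94, 96.
n = 13.
r = 1 + (70/100)·(13 − 1) = 1 + 8.4 = 9.4.
Rank 9 is 82 and rank 10 is 84.
Interpolate: 82 + 0.4·(84 − 82) = 82 + 0.4·2 = 82.8.

82.80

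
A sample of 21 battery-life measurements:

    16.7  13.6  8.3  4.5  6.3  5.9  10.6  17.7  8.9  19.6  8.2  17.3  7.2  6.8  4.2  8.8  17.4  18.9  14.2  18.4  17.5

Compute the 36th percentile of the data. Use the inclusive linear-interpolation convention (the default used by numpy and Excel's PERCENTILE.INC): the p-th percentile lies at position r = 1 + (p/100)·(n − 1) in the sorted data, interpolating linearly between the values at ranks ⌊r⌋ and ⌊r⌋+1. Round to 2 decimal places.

8.40

Sorted: 4.2, 4.5, 5.9, 6.3, 6.8, 7.2, 8.2, 8.3, 8.8, 8.9, 10.6, 13.6, 14.2, 16.7, 17.3, 17.4, 17.5, 17.7, 18.4, 18.9, 19.6.
n = 21.
r = 1 + (36/100)·(21 − 1) = 1 + 7.2 = 8.2.
Rank 8 is 8.3 and rank 9 is 8.8.
Interpolate: 8.3 + 0.2·(8.8 − 8.3) = 8.3 + 0.2·0.5 = 8.4.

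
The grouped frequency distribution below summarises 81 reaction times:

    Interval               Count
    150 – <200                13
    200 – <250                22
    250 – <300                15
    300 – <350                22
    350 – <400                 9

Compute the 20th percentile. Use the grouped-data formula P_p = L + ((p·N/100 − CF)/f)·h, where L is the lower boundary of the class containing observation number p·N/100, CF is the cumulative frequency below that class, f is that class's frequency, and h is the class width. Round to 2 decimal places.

N = 81; target position k = 20/100 · 81 = 16.2.
Cumulative frequencies: 13, 35, 50, 72, 81.
Observation 16.2 falls in the class 200 – <250.
L = 200, CF = 13, f = 22, h = 50.
P20 = 200 + ((16.2 − 13)/22)·50 = 200 + 7.27273 = 207.273.

207.27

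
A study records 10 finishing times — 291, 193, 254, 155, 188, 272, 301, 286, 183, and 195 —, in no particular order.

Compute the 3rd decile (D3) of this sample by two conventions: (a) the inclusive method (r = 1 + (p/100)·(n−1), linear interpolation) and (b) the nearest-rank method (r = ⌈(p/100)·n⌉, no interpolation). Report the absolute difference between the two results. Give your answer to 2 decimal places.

3.50

Sorted: 155, 183, 188, 193, 195, 254, 272, 286, 291, 301.
n = 10.
(a) r = 3.7; between ranks 3 (188) and 4 (193): 191.5.
(b) the nearest-rank method: rank 3 → 188.
|191.5 − 188| = 3.5.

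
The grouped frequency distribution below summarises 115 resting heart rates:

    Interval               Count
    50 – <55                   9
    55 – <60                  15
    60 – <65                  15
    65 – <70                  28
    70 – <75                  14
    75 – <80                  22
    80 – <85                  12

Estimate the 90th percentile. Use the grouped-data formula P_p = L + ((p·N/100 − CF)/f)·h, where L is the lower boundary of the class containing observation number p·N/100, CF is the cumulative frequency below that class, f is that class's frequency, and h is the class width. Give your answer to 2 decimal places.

N = 115; target position k = 90/100 · 115 = 103.5.
Cumulative frequencies: 9, 24, 39, 67, 81, 103, 115.
Observation 103.5 falls in the class 80 – <85.
L = 80, CF = 103, f = 12, h = 5.
P90 = 80 + ((103.5 − 103)/12)·5 = 80 + 0.208333 = 80.2083.

80.21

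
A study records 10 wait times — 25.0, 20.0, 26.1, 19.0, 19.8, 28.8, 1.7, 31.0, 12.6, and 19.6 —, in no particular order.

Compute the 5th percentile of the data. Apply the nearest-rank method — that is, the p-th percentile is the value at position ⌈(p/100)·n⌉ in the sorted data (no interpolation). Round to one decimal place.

Sorted: 1.7, 12.6, 19.0, 19.6, 19.8, 20.0, 25.0, 26.1, 28.8, 31.0.
n = 10.
Position = ⌈5/100 · 10⌉ = ⌈0.5⌉ = 1.
The value at rank 1 is 1.7.

1.7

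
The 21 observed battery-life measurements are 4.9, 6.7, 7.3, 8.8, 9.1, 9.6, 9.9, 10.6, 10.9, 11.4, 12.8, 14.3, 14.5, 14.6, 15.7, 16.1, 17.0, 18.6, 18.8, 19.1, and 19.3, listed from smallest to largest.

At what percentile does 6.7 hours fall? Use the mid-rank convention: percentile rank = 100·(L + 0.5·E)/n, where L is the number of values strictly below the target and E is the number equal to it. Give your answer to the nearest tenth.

Count below 6.7: L = 1; count equal: E = 1; n = 21.
Percentile rank = 100·(1 + 0.5·1)/21 = 100·1.5/21 = 7.143.

7.1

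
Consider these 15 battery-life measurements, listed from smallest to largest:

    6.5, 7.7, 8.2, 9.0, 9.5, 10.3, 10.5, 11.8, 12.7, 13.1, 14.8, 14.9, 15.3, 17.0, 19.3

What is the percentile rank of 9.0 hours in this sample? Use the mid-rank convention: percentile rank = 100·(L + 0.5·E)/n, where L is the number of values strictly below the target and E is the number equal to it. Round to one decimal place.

Count below 9.0: L = 3; count equal: E = 1; n = 15.
Percentile rank = 100·(3 + 0.5·1)/15 = 100·3.5/15 = 23.33.

23.3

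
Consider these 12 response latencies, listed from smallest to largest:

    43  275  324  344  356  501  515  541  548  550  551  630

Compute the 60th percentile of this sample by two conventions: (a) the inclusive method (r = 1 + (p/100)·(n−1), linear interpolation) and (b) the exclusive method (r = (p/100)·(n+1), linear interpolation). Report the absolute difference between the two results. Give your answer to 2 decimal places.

5.20

n = 12.
(a) r = 7.6; between ranks 7 (515) and 8 (541): 530.6.
(b) r = 7.8; between ranks 7 (515) and 8 (541): 535.8.
|530.6 − 535.8| = 5.2.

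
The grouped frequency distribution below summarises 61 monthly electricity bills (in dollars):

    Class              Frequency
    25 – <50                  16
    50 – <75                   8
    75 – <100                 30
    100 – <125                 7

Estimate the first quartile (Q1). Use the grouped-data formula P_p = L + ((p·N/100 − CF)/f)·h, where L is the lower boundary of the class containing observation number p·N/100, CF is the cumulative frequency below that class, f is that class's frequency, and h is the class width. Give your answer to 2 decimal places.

48.83

N = 61; target position k = 25/100 · 61 = 15.25.
Cumulative frequencies: 16, 24, 54, 61.
Observation 15.25 falls in the class 25 – <50.
L = 25, CF = 0, f = 16, h = 25.
P25 = 25 + ((15.25 − 0)/16)·25 = 25 + 23.8281 = 48.8281.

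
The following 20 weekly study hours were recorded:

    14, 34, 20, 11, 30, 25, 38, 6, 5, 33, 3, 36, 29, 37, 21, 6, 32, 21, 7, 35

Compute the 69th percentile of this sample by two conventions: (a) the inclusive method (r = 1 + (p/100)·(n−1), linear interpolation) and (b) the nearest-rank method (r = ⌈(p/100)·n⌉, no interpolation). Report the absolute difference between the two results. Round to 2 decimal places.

0.11

Sorted: 3, 5, 6, 6, 7, 11, 14, 20, 21, 21, 25, 29, 30, 32, 33, 34, 35, 36, 37, 38.
n = 20.
(a) r = 14.11; between ranks 14 (32) and 15 (33): 32.11.
(b) the nearest-rank method: rank 14 → 32.
|32.11 − 32| = 0.11.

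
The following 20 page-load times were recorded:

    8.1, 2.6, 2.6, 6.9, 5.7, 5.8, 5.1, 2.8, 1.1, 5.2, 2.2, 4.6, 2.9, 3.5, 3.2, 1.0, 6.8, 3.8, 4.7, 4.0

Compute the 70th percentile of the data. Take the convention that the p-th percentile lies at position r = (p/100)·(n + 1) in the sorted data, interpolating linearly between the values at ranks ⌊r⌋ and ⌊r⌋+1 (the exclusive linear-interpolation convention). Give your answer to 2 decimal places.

Sorted: 1.0, 1.1, 2.2, 2.6, 2.6, 2.8, 2.9, 3.2, 3.5, 3.8, 4.0, 4.6, 4.7, 5.1, 5.2, 5.7, 5.8, 6.8, 6.9, 8.1.
n = 20.
r = (70/100)·(20 + 1) = 14.7.
Rank 14 is 5.1 and rank 15 is 5.2.
Interpolate: 5.1 + 0.7·(5.2 − 5.1) = 5.1 + 0.7·0.1 = 5.17.

5.17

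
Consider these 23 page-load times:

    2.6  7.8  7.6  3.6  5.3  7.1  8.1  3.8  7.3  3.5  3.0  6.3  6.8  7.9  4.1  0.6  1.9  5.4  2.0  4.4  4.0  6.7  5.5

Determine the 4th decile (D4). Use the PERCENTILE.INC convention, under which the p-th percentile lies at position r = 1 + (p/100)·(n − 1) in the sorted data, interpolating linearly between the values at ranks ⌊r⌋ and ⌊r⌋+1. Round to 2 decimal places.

4.08

Sorted: 0.6, 1.9, 2.0, 2.6, 3.0, 3.5, 3.6, 3.8, 4.0, 4.1, 4.4, 5.3, 5.4, 5.5, 6.3, 6.7, 6.8, 7.1, 7.3, 7.6, 7.8, 7.9, 8.1.
n = 23.
r = 1 + (40/100)·(23 − 1) = 1 + 8.8 = 9.8.
Rank 9 is 4.0 and rank 10 is 4.1.
Interpolate: 4.0 + 0.8·(4.1 − 4.0) = 4.0 + 0.8·0.1 = 4.08.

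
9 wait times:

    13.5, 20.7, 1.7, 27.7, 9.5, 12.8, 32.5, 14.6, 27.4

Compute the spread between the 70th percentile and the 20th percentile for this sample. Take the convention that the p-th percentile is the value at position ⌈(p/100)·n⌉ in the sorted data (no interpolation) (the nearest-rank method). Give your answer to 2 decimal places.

17.90

Sorted: 1.7, 9.5, 12.8, 13.5, 14.6, 20.7, 27.4, 27.7, 32.5.
n = 9.
P20: rank ⌈20/100·9⌉ = 2 → 9.5.
P70: rank ⌈70/100·9⌉ = 7 → 27.4.
Difference: 27.4 − 9.5 = 17.9.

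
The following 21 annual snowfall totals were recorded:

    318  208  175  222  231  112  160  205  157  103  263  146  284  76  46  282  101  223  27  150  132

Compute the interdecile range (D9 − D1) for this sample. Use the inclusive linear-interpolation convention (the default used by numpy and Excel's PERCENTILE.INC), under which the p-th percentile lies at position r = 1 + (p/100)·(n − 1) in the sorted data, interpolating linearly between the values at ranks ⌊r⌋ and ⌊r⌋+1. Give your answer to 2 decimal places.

Sorted: 27, 46, 76, 101, 103, 112, 132, 146, 150, 157, 160, 175, 205, 208, 222, 223, 231, 263, 282, 284, 318.
n = 21.
P10: r = 3 (integer) → 76.
P90: r = 19 (integer) → 282.
Difference: 282 − 76 = 206.

206.00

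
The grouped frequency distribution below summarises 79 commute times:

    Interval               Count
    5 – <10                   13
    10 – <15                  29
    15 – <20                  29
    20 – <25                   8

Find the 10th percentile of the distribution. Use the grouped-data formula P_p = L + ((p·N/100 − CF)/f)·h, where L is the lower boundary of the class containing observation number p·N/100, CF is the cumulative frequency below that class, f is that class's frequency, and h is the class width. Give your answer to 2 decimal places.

8.04

N = 79; target position k = 10/100 · 79 = 7.9.
Cumulative frequencies: 13, 42, 71, 79.
Observation 7.9 falls in the class 5 – <10.
L = 5, CF = 0, f = 13, h = 5.
P10 = 5 + ((7.9 − 0)/13)·5 = 5 + 3.03846 = 8.03846.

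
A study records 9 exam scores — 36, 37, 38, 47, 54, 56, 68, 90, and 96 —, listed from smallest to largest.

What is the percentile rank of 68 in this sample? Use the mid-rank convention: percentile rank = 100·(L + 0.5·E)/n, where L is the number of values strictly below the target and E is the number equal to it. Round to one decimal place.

Count below 68: L = 6; count equal: E = 1; n = 9.
Percentile rank = 100·(6 + 0.5·1)/9 = 100·6.5/9 = 72.22.

72.2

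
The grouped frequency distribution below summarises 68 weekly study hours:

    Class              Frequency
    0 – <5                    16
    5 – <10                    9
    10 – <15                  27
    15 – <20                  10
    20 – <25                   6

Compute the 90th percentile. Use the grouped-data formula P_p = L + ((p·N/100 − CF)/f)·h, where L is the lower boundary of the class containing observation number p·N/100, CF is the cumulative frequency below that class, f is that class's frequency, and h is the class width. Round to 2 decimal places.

19.60

N = 68; target position k = 90/100 · 68 = 61.2.
Cumulative frequencies: 16, 25, 52, 62, 68.
Observation 61.2 falls in the class 15 – <20.
L = 15, CF = 52, f = 10, h = 5.
P90 = 15 + ((61.2 − 52)/10)·5 = 15 + 4.6 = 19.6.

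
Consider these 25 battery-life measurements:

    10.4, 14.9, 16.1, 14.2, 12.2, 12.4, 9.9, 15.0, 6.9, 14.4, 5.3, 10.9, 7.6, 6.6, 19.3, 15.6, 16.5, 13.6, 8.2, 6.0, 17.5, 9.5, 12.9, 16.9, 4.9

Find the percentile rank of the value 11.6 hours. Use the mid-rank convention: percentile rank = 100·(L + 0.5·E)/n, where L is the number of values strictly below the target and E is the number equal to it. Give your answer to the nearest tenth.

Sorted: 4.9, 5.3, 6.0, 6.6, 6.9, 7.6, 8.2, 9.5, 9.9, 10.4, 10.9, 12.2, 12.4, 12.9, 13.6, 14.2, 14.4, 14.9, 15.0, 15.6, 16.1, 16.5, 16.9, 17.5, 19.3.
Count below 11.6: L = 11; count equal: E = 0; n = 25.
Percentile rank = 100·(11 + 0.5·0)/25 = 100·11/25 = 44.

44.0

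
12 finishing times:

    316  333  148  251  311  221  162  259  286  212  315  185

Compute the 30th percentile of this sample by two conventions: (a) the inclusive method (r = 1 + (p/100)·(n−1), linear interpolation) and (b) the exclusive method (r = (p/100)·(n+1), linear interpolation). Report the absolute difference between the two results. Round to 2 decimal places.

5.40

Sorted: 148, 162, 185, 212, 221, 251, 259, 286, 311, 315, 316, 333.
n = 12.
(a) r = 4.3; between ranks 4 (212) and 5 (221): 214.7.
(b) r = 3.9; between ranks 3 (185) and 4 (212): 209.3.
|214.7 − 209.3| = 5.4.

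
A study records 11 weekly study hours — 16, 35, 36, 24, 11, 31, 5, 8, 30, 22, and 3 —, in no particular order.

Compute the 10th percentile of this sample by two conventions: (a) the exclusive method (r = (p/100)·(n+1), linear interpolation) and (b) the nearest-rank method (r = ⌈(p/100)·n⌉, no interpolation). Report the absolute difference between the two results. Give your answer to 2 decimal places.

Sorted: 3, 5, 8, 11, 16, 22, 24, 30, 31, 35, 36.
n = 11.
(a) r = 1.2; between ranks 1 (3) and 2 (5): 3.4.
(b) the nearest-rank method: rank 2 → 5.
|3.4 − 5| = 1.6.

1.60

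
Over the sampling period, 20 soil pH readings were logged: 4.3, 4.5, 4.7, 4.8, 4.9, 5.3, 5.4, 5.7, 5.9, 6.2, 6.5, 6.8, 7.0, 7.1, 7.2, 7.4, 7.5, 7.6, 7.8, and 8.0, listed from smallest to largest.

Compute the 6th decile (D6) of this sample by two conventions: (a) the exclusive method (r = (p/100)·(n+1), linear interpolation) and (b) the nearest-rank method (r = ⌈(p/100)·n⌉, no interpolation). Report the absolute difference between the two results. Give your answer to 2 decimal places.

n = 20.
(a) r = 12.6; between ranks 12 (6.8) and 13 (7.0): 6.92.
(b) the nearest-rank method: rank 12 → 6.8.
|6.92 − 6.8| = 0.12.

0.12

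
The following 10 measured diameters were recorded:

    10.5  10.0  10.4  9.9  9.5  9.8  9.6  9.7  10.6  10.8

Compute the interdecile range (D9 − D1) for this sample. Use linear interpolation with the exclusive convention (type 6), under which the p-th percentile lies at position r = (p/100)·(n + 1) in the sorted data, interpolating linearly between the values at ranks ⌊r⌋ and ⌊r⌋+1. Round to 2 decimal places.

Sorted: 9.5, 9.6, 9.7, 9.8, 9.9, 10.0, 10.4, 10.5, 10.6, 10.8.
n = 10.
P10: r = 1.1; ranks 1–2 are 9.5, 9.6; interpolating gives 9.51.
P90: r = 9.9; ranks 9–10 are 10.6, 10.8; interpolating gives 10.78.
Difference: 10.78 − 9.51 = 1.27.

1.27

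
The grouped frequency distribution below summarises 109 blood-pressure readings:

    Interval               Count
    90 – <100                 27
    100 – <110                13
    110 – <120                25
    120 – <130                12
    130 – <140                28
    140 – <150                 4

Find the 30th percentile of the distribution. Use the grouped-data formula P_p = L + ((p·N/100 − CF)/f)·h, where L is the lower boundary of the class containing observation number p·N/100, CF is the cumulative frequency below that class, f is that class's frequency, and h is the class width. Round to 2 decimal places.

104.38

N = 109; target position k = 30/100 · 109 = 32.7.
Cumulative frequencies: 27, 40, 65, 77, 105, 109.
Observation 32.7 falls in the class 100 – <110.
L = 100, CF = 27, f = 13, h = 10.
P30 = 100 + ((32.7 − 27)/13)·10 = 100 + 4.38462 = 104.385.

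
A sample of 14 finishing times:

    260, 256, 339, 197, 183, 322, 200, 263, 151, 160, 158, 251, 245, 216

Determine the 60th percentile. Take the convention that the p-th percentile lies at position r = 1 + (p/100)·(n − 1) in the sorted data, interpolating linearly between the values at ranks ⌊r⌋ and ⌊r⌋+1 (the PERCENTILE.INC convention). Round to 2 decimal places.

249.80

Sorted: 151, 158, 160, 183, 197, 200, 216, 245, 251, 256, 260, 263, 322, 339.
n = 14.
r = 1 + (60/100)·(14 − 1) = 1 + 7.8 = 8.8.
Rank 8 is 245 and rank 9 is 251.
Interpolate: 245 + 0.8·(251 − 245) = 245 + 0.8·6 = 249.8.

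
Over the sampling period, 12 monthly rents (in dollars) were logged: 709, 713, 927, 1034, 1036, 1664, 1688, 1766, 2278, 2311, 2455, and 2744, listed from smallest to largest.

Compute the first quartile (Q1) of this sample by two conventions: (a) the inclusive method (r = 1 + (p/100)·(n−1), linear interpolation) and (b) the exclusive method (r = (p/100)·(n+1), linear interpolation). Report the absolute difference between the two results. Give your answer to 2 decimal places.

53.50

n = 12.
(a) r = 3.75; between ranks 3 (927) and 4 (1034): 1007.25.
(b) r = 3.25; between ranks 3 (927) and 4 (1034): 953.75.
|1007.25 − 953.75| = 53.5.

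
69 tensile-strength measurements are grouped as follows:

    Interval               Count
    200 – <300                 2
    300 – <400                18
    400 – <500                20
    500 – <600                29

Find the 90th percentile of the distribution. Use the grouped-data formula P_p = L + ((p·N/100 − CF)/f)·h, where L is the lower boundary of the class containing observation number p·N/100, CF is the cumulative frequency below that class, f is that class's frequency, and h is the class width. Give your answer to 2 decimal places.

576.21

N = 69; target position k = 90/100 · 69 = 62.1.
Cumulative frequencies: 2, 20, 40, 69.
Observation 62.1 falls in the class 500 – <600.
L = 500, CF = 40, f = 29, h = 100.
P90 = 500 + ((62.1 − 40)/29)·100 = 500 + 76.2069 = 576.207.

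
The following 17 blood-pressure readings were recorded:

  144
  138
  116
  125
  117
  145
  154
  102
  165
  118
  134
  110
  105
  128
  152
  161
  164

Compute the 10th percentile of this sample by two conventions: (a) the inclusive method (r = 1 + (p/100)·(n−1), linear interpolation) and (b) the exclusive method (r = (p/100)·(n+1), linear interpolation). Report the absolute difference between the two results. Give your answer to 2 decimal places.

Sorted: 102, 105, 110, 116, 117, 118, 125, 128, 134, 138, 144, 145, 152, 154, 161, 164, 165.
n = 17.
(a) r = 2.6; between ranks 2 (105) and 3 (110): 108.
(b) r = 1.8; between ranks 1 (102) and 2 (105): 104.4.
|108 − 104.4| = 3.6.

3.60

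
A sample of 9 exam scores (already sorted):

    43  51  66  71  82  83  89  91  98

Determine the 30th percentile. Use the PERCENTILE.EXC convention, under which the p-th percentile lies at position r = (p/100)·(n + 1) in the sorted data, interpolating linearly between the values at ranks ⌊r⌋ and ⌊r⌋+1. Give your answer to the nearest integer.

66

n = 9.
r = (30/100)·(9 + 1) = 3.
r is an integer, so P30 is the value at rank 3: 66.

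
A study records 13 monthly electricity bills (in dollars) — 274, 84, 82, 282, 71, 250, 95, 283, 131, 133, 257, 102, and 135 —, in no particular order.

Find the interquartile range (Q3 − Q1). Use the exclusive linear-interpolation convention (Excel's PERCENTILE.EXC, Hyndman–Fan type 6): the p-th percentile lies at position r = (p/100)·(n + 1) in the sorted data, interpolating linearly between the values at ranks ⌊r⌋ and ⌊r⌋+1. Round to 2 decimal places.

176.00

Sorted: 71, 82, 84, 95, 102, 131, 133, 135, 250, 257, 274, 282, 283.
n = 13.
P25: r = 3.5; ranks 3–4 are 84, 95; interpolating gives 89.5.
P75: r = 10.5; ranks 10–11 are 257, 274; interpolating gives 265.5.
Difference: 265.5 − 89.5 = 176.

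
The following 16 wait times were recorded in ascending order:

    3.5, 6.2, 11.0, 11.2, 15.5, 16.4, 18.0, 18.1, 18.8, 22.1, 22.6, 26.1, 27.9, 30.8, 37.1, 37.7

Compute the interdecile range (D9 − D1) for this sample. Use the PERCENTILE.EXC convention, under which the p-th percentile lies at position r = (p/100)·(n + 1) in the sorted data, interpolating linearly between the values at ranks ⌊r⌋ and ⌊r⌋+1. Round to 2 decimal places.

n = 16.
P10: r = 1.7; ranks 1–2 are 3.5, 6.2; interpolating gives 5.39.
P90: r = 15.3; ranks 15–16 are 37.1, 37.7; interpolating gives 37.28.
Difference: 37.28 − 5.39 = 31.89.

31.89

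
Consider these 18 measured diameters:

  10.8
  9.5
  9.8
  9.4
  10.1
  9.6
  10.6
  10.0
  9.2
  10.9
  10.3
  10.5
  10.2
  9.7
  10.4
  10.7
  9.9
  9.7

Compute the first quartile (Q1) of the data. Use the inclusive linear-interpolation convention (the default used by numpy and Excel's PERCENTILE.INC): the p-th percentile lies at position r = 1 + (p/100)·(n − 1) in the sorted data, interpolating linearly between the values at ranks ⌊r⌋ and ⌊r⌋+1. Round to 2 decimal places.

9.70

Sorted: 9.2, 9.4, 9.5, 9.6, 9.7, 9.7, 9.8, 9.9, 10.0, 10.1, 10.2, 10.3, 10.4, 10.5, 10.6, 10.7, 10.8, 10.9.
n = 18.
r = 1 + (25/100)·(18 − 1) = 1 + 4.25 = 5.25.
Rank 5 is 9.7 and rank 6 is 9.7.
Interpolate: 9.7 + 0.25·(9.7 − 9.7) = 9.7 + 0.25·0 = 9.7.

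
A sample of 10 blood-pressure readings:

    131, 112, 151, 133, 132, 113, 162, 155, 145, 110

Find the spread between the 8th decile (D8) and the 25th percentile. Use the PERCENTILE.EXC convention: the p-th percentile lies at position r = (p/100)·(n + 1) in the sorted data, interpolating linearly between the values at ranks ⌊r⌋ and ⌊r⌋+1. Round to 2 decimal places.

41.45

Sorted: 110, 112, 113, 131, 132, 133, 145, 151, 155, 162.
n = 10.
P25: r = 2.75; ranks 2–3 are 112, 113; interpolating gives 112.75.
P80: r = 8.8; ranks 8–9 are 151, 155; interpolating gives 154.2.
Difference: 154.2 − 112.75 = 41.45.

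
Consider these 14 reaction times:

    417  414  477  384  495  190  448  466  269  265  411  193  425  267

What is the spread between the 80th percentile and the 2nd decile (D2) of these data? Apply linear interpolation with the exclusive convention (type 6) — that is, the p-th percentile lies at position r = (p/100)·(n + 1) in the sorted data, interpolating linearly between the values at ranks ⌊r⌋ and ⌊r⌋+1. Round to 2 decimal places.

201.00

Sorted: 190, 193, 265, 267, 269, 384, 411, 414, 417, 425, 448, 466, 477, 495.
n = 14.
P20: r = 3 (integer) → 265.
P80: r = 12 (integer) → 466.
Difference: 466 − 265 = 201.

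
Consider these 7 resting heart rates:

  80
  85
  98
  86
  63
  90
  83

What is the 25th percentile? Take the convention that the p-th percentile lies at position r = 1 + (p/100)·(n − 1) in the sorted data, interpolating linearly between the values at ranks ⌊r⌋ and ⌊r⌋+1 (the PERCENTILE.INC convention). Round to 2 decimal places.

Sorted: 63, 80, 83, 85, 86, 90, 98.
n = 7.
r = 1 + (25/100)·(7 − 1) = 1 + 1.5 = 2.5.
Rank 2 is 80 and rank 3 is 83.
Interpolate: 80 + 0.5·(83 − 80) = 80 + 0.5·3 = 81.5.

81.50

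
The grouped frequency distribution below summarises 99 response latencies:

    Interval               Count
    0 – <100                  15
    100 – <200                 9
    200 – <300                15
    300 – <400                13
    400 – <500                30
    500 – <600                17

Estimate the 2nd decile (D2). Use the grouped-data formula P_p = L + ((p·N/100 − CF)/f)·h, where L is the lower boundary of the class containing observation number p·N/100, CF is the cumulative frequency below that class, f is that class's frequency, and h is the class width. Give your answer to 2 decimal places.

153.33

N = 99; target position k = 20/100 · 99 = 19.8.
Cumulative frequencies: 15, 24, 39, 52, 82, 99.
Observation 19.8 falls in the class 100 – <200.
L = 100, CF = 15, f = 9, h = 100.
P20 = 100 + ((19.8 − 15)/9)·100 = 100 + 53.3333 = 153.333.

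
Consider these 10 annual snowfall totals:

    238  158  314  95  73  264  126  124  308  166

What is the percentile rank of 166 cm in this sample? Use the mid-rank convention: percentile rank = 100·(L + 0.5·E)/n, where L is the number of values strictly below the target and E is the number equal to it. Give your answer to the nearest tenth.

Sorted: 73, 95, 124, 126, 158, 166, 238, 264, 308, 314.
Count below 166: L = 5; count equal: E = 1; n = 10.
Percentile rank = 100·(5 + 0.5·1)/10 = 100·5.5/10 = 55.

55.0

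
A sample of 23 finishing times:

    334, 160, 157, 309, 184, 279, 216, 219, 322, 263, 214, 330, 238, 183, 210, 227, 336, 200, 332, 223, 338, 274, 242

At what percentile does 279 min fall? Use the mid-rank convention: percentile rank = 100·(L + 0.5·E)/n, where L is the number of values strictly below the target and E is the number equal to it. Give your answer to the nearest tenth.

Sorted: 157, 160, 183, 184, 200, 210, 214, 216, 219, 223, 227, 238, 242, 263, 274, 279, 309, 322, 330, 332, 334, 336, 338.
Count below 279: L = 15; count equal: E = 1; n = 23.
Percentile rank = 100·(15 + 0.5·1)/23 = 100·15.5/23 = 67.39.

67.4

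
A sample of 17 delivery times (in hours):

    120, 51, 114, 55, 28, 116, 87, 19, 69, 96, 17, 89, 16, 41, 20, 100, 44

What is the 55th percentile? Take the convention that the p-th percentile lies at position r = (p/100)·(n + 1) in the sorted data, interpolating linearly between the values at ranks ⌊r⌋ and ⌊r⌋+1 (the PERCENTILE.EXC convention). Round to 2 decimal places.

67.60

Sorted: 16, 17, 19, 20, 28, 41, 44, 51, 55, 69, 87, 89, 96, 100, 114, 116, 120.
n = 17.
r = (55/100)·(17 + 1) = 9.9.
Rank 9 is 55 and rank 10 is 69.
Interpolate: 55 + 0.9·(69 − 55) = 55 + 0.9·14 = 67.6.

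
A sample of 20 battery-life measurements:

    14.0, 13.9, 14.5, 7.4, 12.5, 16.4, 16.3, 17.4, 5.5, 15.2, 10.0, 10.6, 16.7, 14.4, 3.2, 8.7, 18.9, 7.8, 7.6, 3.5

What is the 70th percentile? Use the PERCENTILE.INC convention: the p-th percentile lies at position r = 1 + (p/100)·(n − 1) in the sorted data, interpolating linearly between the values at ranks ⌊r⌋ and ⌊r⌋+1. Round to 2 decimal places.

Sorted: 3.2, 3.5, 5.5, 7.4, 7.6, 7.8, 8.7, 10.0, 10.6, 12.5, 13.9, 14.0, 14.4, 14.5, 15.2, 16.3, 16.4, 16.7, 17.4, 18.9.
n = 20.
r = 1 + (70/100)·(20 − 1) = 1 + 13.3 = 14.3.
Rank 14 is 14.5 and rank 15 is 15.2.
Interpolate: 14.5 + 0.3·(15.2 − 14.5) = 14.5 + 0.3·0.7 = 14.71.

14.71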